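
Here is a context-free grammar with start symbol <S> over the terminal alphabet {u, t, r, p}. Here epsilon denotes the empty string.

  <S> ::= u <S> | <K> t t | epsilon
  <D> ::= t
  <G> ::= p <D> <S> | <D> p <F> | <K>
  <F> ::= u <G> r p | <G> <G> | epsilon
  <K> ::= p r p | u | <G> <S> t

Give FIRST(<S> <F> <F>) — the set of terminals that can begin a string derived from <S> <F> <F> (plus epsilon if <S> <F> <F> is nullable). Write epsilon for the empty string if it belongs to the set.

{epsilon, p, t, u}

FIRST(<D>) = {t}
FIRST(<S>) = {epsilon, p, t, u}  (via <K> t t)
FIRST(<G>) = {p, t, u}  (via <D> p <F>, <K>)
FIRST(<F>) = {epsilon, p, t, u}  (via <G> <G>)
FIRST(<K>) = {p, t, u}  (via <G> <S> t)
FIRST(<S> <F> <F>): take FIRST of each symbol in turn, carrying on past any symbol whose FIRST contains epsilon; result {epsilon, p, t, u}.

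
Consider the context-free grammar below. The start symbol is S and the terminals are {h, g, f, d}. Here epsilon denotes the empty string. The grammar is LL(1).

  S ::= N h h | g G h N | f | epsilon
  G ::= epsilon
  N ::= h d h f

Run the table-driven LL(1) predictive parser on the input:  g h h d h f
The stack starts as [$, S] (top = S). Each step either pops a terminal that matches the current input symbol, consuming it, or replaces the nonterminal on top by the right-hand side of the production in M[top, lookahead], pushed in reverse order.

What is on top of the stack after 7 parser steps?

     Stack      Input          Action
  1  $ S        g h h d h f $  expand S ::= g G h N
  2  $ N h G g  g h h d h f $  match g
  3  $ N h G    h h d h f $    expand G ::= epsilon
  4  $ N h      h h d h f $    match h
  5  $ N        h d h f $      expand N ::= h d h f
  6  $ f h d h  h d h f $      match h
  7  $ f h d    d h f $        match d
Stack after step 7: $ f h (top = h).

h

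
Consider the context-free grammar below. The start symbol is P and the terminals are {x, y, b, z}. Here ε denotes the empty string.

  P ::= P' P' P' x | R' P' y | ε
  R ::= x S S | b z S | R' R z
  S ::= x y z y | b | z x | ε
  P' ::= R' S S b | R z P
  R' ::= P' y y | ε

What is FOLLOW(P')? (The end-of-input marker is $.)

{b, x, y, z}

FIRST(S): from S::=x y z y we get {x}; from S::=b we get {b}; from S::=z x we get {z}; from S::=ε we get {ε}. So FIRST(S) = {ε, b, x, z}.
FIRST(P): from P::=P' P' P' x we get {b, x, z}; from P::=R' P' y we get {b, x, z}; from P::=ε we get {ε}. So FIRST(P) = {ε, b, x, z}.
FIRST(R): from R::=x S S we get {x}; from R::=b z S we get {b}; from R::=R' R z we get {b, x, z}. So FIRST(R) = {b, x, z}.
FIRST(P'): from P'::=R' S S b we get {b, x, z}; from P'::=R z P we get {b, x, z}. So FIRST(P') = {b, x, z}.
FIRST(R'): from R'::=P' y y we get {b, x, z}; from R'::=ε we get {ε}. So FIRST(R') = {ε, b, x, z}.
FOLLOW(P) includes $ since P is the start symbol.
FOLLOW(R): in R::=R' R z, R is followed by z with FIRST {z}; in P'::=R z P, R is followed by z P with FIRST {z}. Thus FOLLOW(R) = {z}.
FOLLOW(S): in R::=x S S (occurrence 1), S is followed by S with FIRST {ε, b, x, z}; in R::=x S S (occurrence 1), the suffix after S is nullable, so FOLLOW(S) ⊇ FOLLOW(R) = {z}; in R::=x S S (occurrence 2), the suffix after S is empty, so FOLLOW(S) ⊇ FOLLOW(R) = {z}; in R::=b z S, the suffix after S is empty, so FOLLOW(S) ⊇ FOLLOW(R) = {z}; in P'::=R' S S b (occurrence 1), S is followed by S b with FIRST {b, x, z}; in P'::=R' S S b (occurrence 2), S is followed by b with FIRST {b}. Thus FOLLOW(S) = {b, x, z}.
FOLLOW(P'): in P::=P' P' P' x (occurrence 1), P' is followed by P' P' x with FIRST {b, x, z}; in P::=P' P' P' x (occurrence 2), P' is followed by P' x with FIRST {b, x, z}; in P::=P' P' P' x (occurrence 3), P' is followed by x with FIRST {x}; in P::=R' P' y, P' is followed by y with FIRST {y}; in R'::=P' y y, P' is followed by y y with FIRST {y}. Thus FOLLOW(P') = {b, x, y, z}.
FOLLOW(P): in P'::=R z P, the suffix after P is empty, so FOLLOW(P) ⊇ FOLLOW(P') = {b, x, y, z}. Thus FOLLOW(P) = {$, b, x, y, z}.
FOLLOW(R'): in P::=R' P' y, R' is followed by P' y with FIRST {b, x, z}; in R::=R' R z, R' is followed by R z with FIRST {b, x, z}; in P'::=R' S S b, R' is followed by S S b with FIRST {b, x, z}. Thus FOLLOW(R') = {b, x, z}.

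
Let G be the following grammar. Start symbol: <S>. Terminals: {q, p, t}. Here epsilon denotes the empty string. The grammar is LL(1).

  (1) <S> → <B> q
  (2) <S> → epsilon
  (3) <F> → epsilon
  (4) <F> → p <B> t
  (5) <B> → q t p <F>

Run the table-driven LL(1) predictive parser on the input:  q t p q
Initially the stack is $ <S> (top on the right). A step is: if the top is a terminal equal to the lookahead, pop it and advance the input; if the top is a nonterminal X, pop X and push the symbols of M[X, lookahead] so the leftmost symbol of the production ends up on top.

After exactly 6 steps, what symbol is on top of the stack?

step 1: stack=$ <S>  input=q t p q $  — expand <S> → <B> q
step 2: stack=$ q <B>  input=q t p q $  — expand <B> → q t p <F>
step 3: stack=$ q <F> p t q  input=q t p q $  — match q
step 4: stack=$ q <F> p t  input=t p q $  — match t
step 5: stack=$ q <F> p  input=p q $  — match p
step 6: stack=$ q <F>  input=q $  — expand <F> → epsilon
Stack after step 6: $ q (top = q).

q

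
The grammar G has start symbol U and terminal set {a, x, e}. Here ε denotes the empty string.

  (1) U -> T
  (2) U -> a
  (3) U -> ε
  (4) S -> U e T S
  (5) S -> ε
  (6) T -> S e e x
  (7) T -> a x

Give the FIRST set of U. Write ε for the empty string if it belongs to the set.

FIRST(U): from U->T we get {a, e}; from U->a we get {a}; from U->ε we get {ε}. So FIRST(U) = {ε, a, e}.
FIRST(S): from S->U e T S we get {a, e}; from S->ε we get {ε}. So FIRST(S) = {ε, a, e}.
FIRST(T): from T->S e e x we get {a, e}; from T->a x we get {a}. So FIRST(T) = {a, e}.

{ε, a, e}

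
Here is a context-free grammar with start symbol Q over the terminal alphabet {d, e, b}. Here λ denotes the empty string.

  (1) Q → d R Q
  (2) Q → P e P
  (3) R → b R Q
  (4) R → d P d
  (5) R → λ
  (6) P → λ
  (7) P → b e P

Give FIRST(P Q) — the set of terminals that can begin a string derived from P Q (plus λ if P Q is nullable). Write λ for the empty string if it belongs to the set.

{b, d, e}

FIRST(R): from R→b R Q we get {b}; from R→d P d we get {d}; from R→λ we get {λ}. So FIRST(R) = {λ, b, d}.
FIRST(P): from P→λ we get {λ}; from P→b e P we get {b}. So FIRST(P) = {λ, b}.
FIRST(Q): from Q→d R Q we get {d}; from Q→P e P we get {b, e}. So FIRST(Q) = {b, d, e}.
FIRST(P Q): take FIRST of each symbol in turn, carrying on past any symbol whose FIRST contains λ; result {b, d, e}.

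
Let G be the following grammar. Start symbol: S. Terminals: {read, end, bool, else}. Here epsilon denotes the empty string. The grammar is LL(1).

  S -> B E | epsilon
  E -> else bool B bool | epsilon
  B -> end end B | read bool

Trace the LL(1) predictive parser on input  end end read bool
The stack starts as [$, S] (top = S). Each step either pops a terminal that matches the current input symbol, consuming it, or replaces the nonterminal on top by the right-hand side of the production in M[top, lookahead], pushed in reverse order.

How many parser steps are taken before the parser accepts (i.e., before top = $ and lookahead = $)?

step 1: stack=$ S  input=end end read bool $  — expand S -> B E
step 2: stack=$ E B  input=end end read bool $  — expand B -> end end B
step 3: stack=$ E B end end  input=end end read bool $  — match end
step 4: stack=$ E B end  input=end read bool $  — match end
step 5: stack=$ E B  input=read bool $  — expand B -> read bool
step 6: stack=$ E bool read  input=read bool $  — match read
step 7: stack=$ E bool  input=bool $  — match bool
step 8: stack=$ E  input=$  — expand E -> epsilon
Accept reached after 8 steps.

8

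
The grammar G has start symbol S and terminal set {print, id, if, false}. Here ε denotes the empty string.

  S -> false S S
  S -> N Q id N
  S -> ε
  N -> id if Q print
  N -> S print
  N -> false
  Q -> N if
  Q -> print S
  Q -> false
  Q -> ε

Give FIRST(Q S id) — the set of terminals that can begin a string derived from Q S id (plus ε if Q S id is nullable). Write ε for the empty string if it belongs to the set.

{false, id, print}

FIRST(S) = {ε, false, id, print}  (via N Q id N)
FIRST(N) = {false, id, print}  (via S print)
FIRST(Q) = {ε, false, id, print}  (via N if)
FIRST(Q S id): take FIRST of each symbol in turn, carrying on past any symbol whose FIRST contains ε; result {false, id, print}.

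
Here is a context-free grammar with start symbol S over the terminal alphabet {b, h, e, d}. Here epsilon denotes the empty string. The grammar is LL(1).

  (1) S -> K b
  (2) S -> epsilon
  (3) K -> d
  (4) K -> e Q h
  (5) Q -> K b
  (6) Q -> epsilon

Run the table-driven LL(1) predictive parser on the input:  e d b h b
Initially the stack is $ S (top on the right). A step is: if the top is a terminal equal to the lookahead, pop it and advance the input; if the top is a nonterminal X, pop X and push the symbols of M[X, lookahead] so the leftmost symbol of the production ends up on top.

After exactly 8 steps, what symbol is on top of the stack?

b

     Stack      Input        Action
  1  $ S        e d b h b $  expand S -> K b
  2  $ b K      e d b h b $  expand K -> e Q h
  3  $ b h Q e  e d b h b $  match e
  4  $ b h Q    d b h b $    expand Q -> K b
  5  $ b h b K  d b h b $    expand K -> d
  6  $ b h b d  d b h b $    match d
  7  $ b h b    b h b $      match b
  8  $ b h      h b $        match h
Stack after step 8: $ b (top = b).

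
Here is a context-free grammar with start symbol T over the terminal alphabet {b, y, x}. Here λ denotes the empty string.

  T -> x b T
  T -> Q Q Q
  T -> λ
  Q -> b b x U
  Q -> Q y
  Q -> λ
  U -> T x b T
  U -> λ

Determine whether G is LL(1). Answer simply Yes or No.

No

FIRST(T) = {λ, b, x, y}
FIRST(Q) = {λ, b, y}
FIRST(U) = {λ, b, x, y}
FOLLOW(T) = {$, b, x, y}
FOLLOW(Q) = {$, b, x, y}
FOLLOW(U) = {$, b, x, y}
Cell M[Q, b] receives both Q -> b b x U and Q -> Q y and Q -> λ — the grammar is not LL(1).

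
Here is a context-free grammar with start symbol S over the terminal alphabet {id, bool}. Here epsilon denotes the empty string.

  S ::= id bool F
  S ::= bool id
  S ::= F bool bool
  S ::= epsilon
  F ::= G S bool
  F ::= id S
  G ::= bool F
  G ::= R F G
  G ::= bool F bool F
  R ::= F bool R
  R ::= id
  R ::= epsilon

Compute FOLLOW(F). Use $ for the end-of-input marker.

FIRST(S) = {epsilon, bool, id}  (via F bool bool)
FIRST(F) = {bool, id}  (via G S bool)
FIRST(R) = {epsilon, bool, id}  (via F bool R)
FIRST(G) = {bool, id}  (via R F G)
FOLLOW(S) includes $ since S is the start symbol.
FOLLOW(G): in F::=G S bool, G is followed by S bool with FIRST {bool, id}; in G::=R F G, the suffix after G is empty (adds nothing new). Thus FOLLOW(G) = {bool, id}.
FOLLOW(R): in G::=R F G, R is followed by F G with FIRST {bool, id}; in R::=F bool R, the suffix after R is empty (adds nothing new). Thus FOLLOW(R) = {bool, id}.
FOLLOW(S): in F::=G S bool, S is followed by bool with FIRST {bool}; in F::=id S, the suffix after S is empty, so FOLLOW(S) ⊇ FOLLOW(F) = {$, bool, id}. Thus FOLLOW(S) = {$, bool, id}.
FOLLOW(F): in S::=id bool F, the suffix after F is empty, so FOLLOW(F) ⊇ FOLLOW(S) = {$, bool, id}; in S::=F bool bool, F is followed by bool bool with FIRST {bool}; in G::=bool F, the suffix after F is empty, so FOLLOW(F) ⊇ FOLLOW(G) = {bool, id}; in G::=R F G, F is followed by G with FIRST {bool, id}; in G::=bool F bool F (occurrence 1), F is followed by bool F with FIRST {bool}; in G::=bool F bool F (occurrence 2), the suffix after F is empty, so FOLLOW(F) ⊇ FOLLOW(G) = {bool, id}; in R::=F bool R, F is followed by bool R with FIRST {bool}. Thus FOLLOW(F) = {$, bool, id}.

{$, bool, id}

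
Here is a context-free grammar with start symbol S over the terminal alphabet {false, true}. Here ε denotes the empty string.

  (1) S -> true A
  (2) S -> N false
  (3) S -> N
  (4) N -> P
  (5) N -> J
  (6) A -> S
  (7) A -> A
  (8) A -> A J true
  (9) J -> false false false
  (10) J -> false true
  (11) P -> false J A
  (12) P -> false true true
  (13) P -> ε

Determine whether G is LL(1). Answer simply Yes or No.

FIRST(S) = {ε, false, true}
FIRST(N) = {ε, false}
FIRST(A) = {ε, false, true}
FIRST(J) = {false}
FIRST(P) = {ε, false}
FOLLOW(S) = {$, false}
FOLLOW(N) = {$, false}
FOLLOW(A) = {$, false}
FOLLOW(J) = {$, false, true}
FOLLOW(P) = {$, false}
Cell M[A, $] receives both A -> S and A -> A — the grammar is not LL(1).

No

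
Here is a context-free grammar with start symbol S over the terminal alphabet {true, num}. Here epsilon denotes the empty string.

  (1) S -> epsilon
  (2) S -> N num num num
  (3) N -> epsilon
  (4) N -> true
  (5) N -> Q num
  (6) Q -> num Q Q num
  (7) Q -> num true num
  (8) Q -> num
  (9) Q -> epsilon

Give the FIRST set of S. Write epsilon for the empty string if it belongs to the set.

FIRST(Q): from Q->num Q Q num we get {num}; from Q->num true num we get {num}; from Q->num we get {num}; from Q->epsilon we get {epsilon}. So FIRST(Q) = {epsilon, num}.
FIRST(N): from N->epsilon we get {epsilon}; from N->true we get {true}; from N->Q num we get {num}. So FIRST(N) = {epsilon, num, true}.
FIRST(S): from S->epsilon we get {epsilon}; from S->N num num num we get {num, true}. So FIRST(S) = {epsilon, num, true}.

{epsilon, num, true}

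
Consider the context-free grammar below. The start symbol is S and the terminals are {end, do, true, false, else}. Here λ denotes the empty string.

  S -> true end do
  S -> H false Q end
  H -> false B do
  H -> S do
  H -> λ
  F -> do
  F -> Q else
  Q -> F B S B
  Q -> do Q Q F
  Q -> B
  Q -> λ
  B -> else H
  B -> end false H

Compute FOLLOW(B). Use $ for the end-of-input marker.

{do, else, end, false, true}

FIRST(B) = {else, end}
FIRST(S) = {false, true}  (via H false Q end)
FIRST(H) = {λ, false, true}  (via S do)
FIRST(F) = {do, else, end}  (via Q else)
FIRST(Q) = {λ, do, else, end}  (via F B S B, B)
FOLLOW(S) includes $ since S is the start symbol.
FOLLOW(S): in H->S do, S is followed by do with FIRST {do}; in Q->F B S B, S is followed by B with FIRST {else, end}. Thus FOLLOW(S) = {$, do, else, end}.
FOLLOW(Q): in S->H false Q end, Q is followed by end with FIRST {end}; in F->Q else, Q is followed by else with FIRST {else}; in Q->do Q Q F (occurrence 1), Q is followed by Q F with FIRST {do, else, end}; in Q->do Q Q F (occurrence 2), Q is followed by F with FIRST {do, else, end}. Thus FOLLOW(Q) = {do, else, end}.
FOLLOW(F): in Q->F B S B, F is followed by B S B with FIRST {else, end}; in Q->do Q Q F, the suffix after F is empty, so FOLLOW(F) ⊇ FOLLOW(Q) = {do, else, end}. Thus FOLLOW(F) = {do, else, end}.
FOLLOW(B): in H->false B do, B is followed by do with FIRST {do}; in Q->F B S B (occurrence 1), B is followed by S B with FIRST {false, true}; in Q->F B S B (occurrence 2), the suffix after B is empty, so FOLLOW(B) ⊇ FOLLOW(Q) = {do, else, end}; in Q->B, the suffix after B is empty, so FOLLOW(B) ⊇ FOLLOW(Q) = {do, else, end}. Thus FOLLOW(B) = {do, else, end, false, true}.
FOLLOW(H): in S->H false Q end, H is followed by false Q end with FIRST {false}; in B->else H, the suffix after H is empty, so FOLLOW(H) ⊇ FOLLOW(B) = {do, else, end, false, true}; in B->end false H, the suffix after H is empty, so FOLLOW(H) ⊇ FOLLOW(B) = {do, else, end, false, true}. Thus FOLLOW(H) = {do, else, end, false, true}.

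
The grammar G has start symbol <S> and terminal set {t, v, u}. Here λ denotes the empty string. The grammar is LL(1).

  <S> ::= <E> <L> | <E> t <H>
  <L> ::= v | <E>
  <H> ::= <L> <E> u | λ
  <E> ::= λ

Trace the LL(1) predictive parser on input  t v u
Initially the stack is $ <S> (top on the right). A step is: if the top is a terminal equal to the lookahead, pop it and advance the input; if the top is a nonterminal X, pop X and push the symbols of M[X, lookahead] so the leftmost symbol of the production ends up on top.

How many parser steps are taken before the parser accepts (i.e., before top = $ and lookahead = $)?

8

     Stack        Input    Action
  1  $ <S>        t v u $  expand <S> ::= <E> t <H>
  2  $ <H> t <E>  t v u $  expand <E> ::= λ
  3  $ <H> t      t v u $  match t
  4  $ <H>        v u $    expand <H> ::= <L> <E> u
  5  $ u <E> <L>  v u $    expand <L> ::= v
  6  $ u <E> v    v u $    match v
  7  $ u <E>      u $      expand <E> ::= λ
  8  $ u          u $      match u
Accept reached after 8 steps.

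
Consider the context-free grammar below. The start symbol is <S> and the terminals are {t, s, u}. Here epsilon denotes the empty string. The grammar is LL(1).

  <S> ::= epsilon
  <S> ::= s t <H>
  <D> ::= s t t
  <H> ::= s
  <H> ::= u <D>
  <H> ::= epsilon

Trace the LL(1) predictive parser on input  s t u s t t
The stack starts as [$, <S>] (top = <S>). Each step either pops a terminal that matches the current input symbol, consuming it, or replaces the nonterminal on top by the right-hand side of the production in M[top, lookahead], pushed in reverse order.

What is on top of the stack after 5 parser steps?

<D>

     Stack      Input          Action
  1  $ <S>      s t u s t t $  expand <S> ::= s t <H>
  2  $ <H> t s  s t u s t t $  match s
  3  $ <H> t    t u s t t $    match t
  4  $ <H>      u s t t $      expand <H> ::= u <D>
  5  $ <D> u    u s t t $      match u
Stack after step 5: $ <D> (top = <D>).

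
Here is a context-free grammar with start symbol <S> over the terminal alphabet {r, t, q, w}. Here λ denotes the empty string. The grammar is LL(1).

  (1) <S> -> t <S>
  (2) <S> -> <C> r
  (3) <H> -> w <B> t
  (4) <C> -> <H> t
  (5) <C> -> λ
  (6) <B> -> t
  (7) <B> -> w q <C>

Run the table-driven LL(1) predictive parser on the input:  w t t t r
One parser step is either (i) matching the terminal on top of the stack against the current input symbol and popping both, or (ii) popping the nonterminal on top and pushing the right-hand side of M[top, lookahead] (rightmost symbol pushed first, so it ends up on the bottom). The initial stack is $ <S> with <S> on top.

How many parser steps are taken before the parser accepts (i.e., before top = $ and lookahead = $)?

     Stack          Input        Action
  1  $ <S>          w t t t r $  expand <S> -> <C> r
  2  $ r <C>        w t t t r $  expand <C> -> <H> t
  3  $ r t <H>      w t t t r $  expand <H> -> w <B> t
  4  $ r t t <B> w  w t t t r $  match w
  5  $ r t t <B>    t t t r $    expand <B> -> t
  6  $ r t t t      t t t r $    match t
  7  $ r t t        t t r $      match t
  8  $ r t          t r $        match t
  9  $ r            r $          match r
Accept reached after 9 steps.

9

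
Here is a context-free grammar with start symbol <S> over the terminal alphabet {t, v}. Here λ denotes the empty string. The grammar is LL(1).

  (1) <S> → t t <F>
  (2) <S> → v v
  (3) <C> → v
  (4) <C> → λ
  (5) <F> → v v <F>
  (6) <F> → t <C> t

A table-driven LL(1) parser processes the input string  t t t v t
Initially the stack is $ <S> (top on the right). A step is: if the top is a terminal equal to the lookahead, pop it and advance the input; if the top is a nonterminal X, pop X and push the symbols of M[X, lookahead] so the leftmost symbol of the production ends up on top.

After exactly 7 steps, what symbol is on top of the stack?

step 1: stack=$ <S>  input=t t t v t $  — expand <S> → t t <F>
step 2: stack=$ <F> t t  input=t t t v t $  — match t
step 3: stack=$ <F> t  input=t t v t $  — match t
step 4: stack=$ <F>  input=t v t $  — expand <F> → t <C> t
step 5: stack=$ t <C> t  input=t v t $  — match t
step 6: stack=$ t <C>  input=v t $  — expand <C> → v
step 7: stack=$ t v  input=v t $  — match v
Stack after step 7: $ t (top = t).

t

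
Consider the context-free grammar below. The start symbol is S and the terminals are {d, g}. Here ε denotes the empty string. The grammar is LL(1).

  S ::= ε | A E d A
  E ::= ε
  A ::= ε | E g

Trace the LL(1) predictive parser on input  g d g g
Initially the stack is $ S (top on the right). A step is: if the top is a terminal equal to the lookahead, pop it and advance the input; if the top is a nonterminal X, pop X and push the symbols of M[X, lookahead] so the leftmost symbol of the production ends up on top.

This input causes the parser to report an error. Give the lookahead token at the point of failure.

step 1: stack=$ S  input=g d g g $  — expand S ::= A E d A
step 2: stack=$ A d E A  input=g d g g $  — expand A ::= E g
step 3: stack=$ A d E g E  input=g d g g $  — expand E ::= ε
step 4: stack=$ A d E g  input=g d g g $  — match g
step 5: stack=$ A d E  input=d g g $  — expand E ::= ε
step 6: stack=$ A d  input=d g g $  — match d
step 7: stack=$ A  input=g g $  — expand A ::= E g
step 8: stack=$ g E  input=g g $  — expand E ::= ε
step 9: stack=$ g  input=g g $  — match g
step 10: stack=$  input=g $  — error: stack empty but input remains

g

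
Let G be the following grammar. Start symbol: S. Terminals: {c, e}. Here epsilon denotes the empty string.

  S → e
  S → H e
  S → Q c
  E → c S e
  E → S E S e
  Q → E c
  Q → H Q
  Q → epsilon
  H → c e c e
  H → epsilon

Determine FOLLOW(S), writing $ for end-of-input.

FIRST(H): from H→c e c e we get {c}; from H→epsilon we get {epsilon}. So FIRST(H) = {epsilon, c}.
FIRST(S): from S→e we get {e}; from S→H e we get {c, e}; from S→Q c we get {c, e}. So FIRST(S) = {c, e}.
FIRST(E): from E→c S e we get {c}; from E→S E S e we get {c, e}. So FIRST(E) = {c, e}.
FIRST(Q): from Q→E c we get {c, e}; from Q→H Q we get {epsilon, c, e}; from Q→epsilon we get {epsilon}. So FIRST(Q) = {epsilon, c, e}.
FOLLOW(S) includes $ since S is the start symbol.
FOLLOW(S): in E→c S e, S is followed by e with FIRST {e}; in E→S E S e (occurrence 1), S is followed by E S e with FIRST {c, e}; in E→S E S e (occurrence 2), S is followed by e with FIRST {e}. Thus FOLLOW(S) = {$, c, e}.
FOLLOW(E): in E→S E S e, E is followed by S e with FIRST {c, e}; in Q→E c, E is followed by c with FIRST {c}. Thus FOLLOW(E) = {c, e}.
FOLLOW(Q): in S→Q c, Q is followed by c with FIRST {c}; in Q→H Q, the suffix after Q is empty (adds nothing new). Thus FOLLOW(Q) = {c}.
FOLLOW(H): in S→H e, H is followed by e with FIRST {e}; in Q→H Q, H is followed by Q with FIRST {epsilon, c, e}; in Q→H Q, the suffix after H is nullable, so FOLLOW(H) ⊇ FOLLOW(Q) = {c}. Thus FOLLOW(H) = {c, e}.

{$, c, e}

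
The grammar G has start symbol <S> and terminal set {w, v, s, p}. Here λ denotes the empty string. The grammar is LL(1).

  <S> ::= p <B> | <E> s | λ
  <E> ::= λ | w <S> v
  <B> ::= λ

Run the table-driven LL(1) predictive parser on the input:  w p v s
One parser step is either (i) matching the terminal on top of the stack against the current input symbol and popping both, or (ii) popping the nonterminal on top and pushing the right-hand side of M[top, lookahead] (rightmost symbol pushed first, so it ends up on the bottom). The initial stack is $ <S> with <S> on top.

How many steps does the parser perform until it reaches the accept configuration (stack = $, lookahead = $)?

8

step 1: stack=$ <S>  input=w p v s $  — expand <S> ::= <E> s
step 2: stack=$ s <E>  input=w p v s $  — expand <E> ::= w <S> v
step 3: stack=$ s v <S> w  input=w p v s $  — match w
step 4: stack=$ s v <S>  input=p v s $  — expand <S> ::= p <B>
step 5: stack=$ s v <B> p  input=p v s $  — match p
step 6: stack=$ s v <B>  input=v s $  — expand <B> ::= λ
step 7: stack=$ s v  input=v s $  — match v
step 8: stack=$ s  input=s $  — match s
Accept reached after 8 steps.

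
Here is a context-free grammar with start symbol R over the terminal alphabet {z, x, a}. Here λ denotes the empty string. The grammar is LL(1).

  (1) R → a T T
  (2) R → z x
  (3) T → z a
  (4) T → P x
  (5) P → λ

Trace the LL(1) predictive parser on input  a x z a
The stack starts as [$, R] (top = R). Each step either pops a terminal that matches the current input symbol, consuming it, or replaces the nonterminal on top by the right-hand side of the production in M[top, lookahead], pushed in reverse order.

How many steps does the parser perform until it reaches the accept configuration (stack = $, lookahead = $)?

     Stack    Input      Action
  1  $ R      a x z a $  expand R → a T T
  2  $ T T a  a x z a $  match a
  3  $ T T    x z a $    expand T → P x
  4  $ T x P  x z a $    expand P → λ
  5  $ T x    x z a $    match x
  6  $ T      z a $      expand T → z a
  7  $ a z    z a $      match z
  8  $ a      a $        match a
Accept reached after 8 steps.

8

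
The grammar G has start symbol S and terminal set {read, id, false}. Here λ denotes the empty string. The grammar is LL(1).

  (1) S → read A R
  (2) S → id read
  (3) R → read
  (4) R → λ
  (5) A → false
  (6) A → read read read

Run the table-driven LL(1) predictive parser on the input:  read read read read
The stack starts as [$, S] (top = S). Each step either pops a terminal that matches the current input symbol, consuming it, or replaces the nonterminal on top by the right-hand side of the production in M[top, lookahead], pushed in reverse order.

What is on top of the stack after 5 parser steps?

step 1: stack=$ S  input=read read read read $  — expand S → read A R
step 2: stack=$ R A read  input=read read read read $  — match read
step 3: stack=$ R A  input=read read read $  — expand A → read read read
step 4: stack=$ R read read read  input=read read read $  — match read
step 5: stack=$ R read read  input=read read $  — match read
Stack after step 5: $ R read (top = read).

read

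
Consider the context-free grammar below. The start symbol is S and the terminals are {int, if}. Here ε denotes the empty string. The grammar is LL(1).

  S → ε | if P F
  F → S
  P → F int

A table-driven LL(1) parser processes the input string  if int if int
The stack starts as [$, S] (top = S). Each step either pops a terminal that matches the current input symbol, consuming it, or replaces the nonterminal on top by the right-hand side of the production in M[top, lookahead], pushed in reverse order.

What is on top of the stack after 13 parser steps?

F

      Stack      Input            Action
   1  $ S        if int if int $  expand S → if P F
   2  $ F P if   if int if int $  match if
   3  $ F P      int if int $     expand P → F int
   4  $ F int F  int if int $     expand F → S
   5  $ F int S  int if int $     expand S → ε
   6  $ F int    int if int $     match int
   7  $ F        if int $         expand F → S
   8  $ S        if int $         expand S → if P F
   9  $ F P if   if int $         match if
  10  $ F P      int $            expand P → F int
  11  $ F int F  int $            expand F → S
  12  $ F int S  int $            expand S → ε
  13  $ F int    int $            match int
Stack after step 13: $ F (top = F).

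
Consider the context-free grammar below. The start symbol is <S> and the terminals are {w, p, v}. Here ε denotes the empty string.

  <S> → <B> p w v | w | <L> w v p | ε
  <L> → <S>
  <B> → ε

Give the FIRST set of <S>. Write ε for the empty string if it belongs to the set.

{ε, p, w}

FIRST(<B>): from <B>→ε we get {ε}. So FIRST(<B>) = {ε}.
FIRST(<S>): from <S>→<B> p w v we get {p}; from <S>→w we get {w}; from <S>→<L> w v p we get {p, w}; from <S>→ε we get {ε}. So FIRST(<S>) = {ε, p, w}.
FIRST(<L>): from <L>→<S> we get {ε, p, w}. So FIRST(<L>) = {ε, p, w}.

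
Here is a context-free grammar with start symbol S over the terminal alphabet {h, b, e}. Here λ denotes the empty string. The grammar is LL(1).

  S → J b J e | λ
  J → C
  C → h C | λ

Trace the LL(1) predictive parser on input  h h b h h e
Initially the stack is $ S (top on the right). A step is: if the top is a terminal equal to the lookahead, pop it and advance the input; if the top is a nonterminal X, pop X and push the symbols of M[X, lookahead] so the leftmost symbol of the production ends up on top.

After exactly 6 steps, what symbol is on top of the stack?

     Stack        Input          Action
  1  $ S          h h b h h e $  expand S → J b J e
  2  $ e J b J    h h b h h e $  expand J → C
  3  $ e J b C    h h b h h e $  expand C → h C
  4  $ e J b C h  h h b h h e $  match h
  5  $ e J b C    h b h h e $    expand C → h C
  6  $ e J b C h  h b h h e $    match h
Stack after step 6: $ e J b C (top = C).

C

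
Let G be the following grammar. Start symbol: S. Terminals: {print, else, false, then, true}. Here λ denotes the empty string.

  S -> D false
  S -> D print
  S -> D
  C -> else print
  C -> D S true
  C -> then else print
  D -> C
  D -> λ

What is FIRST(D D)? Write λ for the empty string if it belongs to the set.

{λ, else, false, print, then, true}

FIRST(S): from S->D false we get {else, false, print, then, true}; from S->D print we get {else, false, print, then, true}; from S->D we get {λ, else, false, print, then, true}. So FIRST(S) = {λ, else, false, print, then, true}.
FIRST(C): from C->else print we get {else}; from C->D S true we get {else, false, print, then, true}; from C->then else print we get {then}. So FIRST(C) = {else, false, print, then, true}.
FIRST(D): from D->C we get {else, false, print, then, true}; from D->λ we get {λ}. So FIRST(D) = {λ, else, false, print, then, true}.
FIRST(D D): take FIRST of each symbol in turn, carrying on past any symbol whose FIRST contains λ; result {λ, else, false, print, then, true}.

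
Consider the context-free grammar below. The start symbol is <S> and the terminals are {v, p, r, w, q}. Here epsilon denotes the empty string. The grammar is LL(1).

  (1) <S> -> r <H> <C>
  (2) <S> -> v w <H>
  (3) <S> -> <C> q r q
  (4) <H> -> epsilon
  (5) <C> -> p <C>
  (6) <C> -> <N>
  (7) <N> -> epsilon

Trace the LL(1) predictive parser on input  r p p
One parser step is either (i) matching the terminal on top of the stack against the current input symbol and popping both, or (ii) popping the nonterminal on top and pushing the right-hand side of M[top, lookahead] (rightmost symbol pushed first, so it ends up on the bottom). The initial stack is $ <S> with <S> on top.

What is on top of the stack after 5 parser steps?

step 1: stack=$ <S>  input=r p p $  — expand <S> -> r <H> <C>
step 2: stack=$ <C> <H> r  input=r p p $  — match r
step 3: stack=$ <C> <H>  input=p p $  — expand <H> -> epsilon
step 4: stack=$ <C>  input=p p $  — expand <C> -> p <C>
step 5: stack=$ <C> p  input=p p $  — match p
Stack after step 5: $ <C> (top = <C>).

<C>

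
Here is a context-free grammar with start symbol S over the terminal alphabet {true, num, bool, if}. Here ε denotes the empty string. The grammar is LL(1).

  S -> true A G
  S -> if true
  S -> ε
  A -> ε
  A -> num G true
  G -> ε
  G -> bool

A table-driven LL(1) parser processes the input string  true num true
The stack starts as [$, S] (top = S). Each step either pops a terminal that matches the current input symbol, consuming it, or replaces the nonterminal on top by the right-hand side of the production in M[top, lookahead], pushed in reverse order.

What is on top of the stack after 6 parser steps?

G

step 1: stack=$ S  input=true num true $  — expand S -> true A G
step 2: stack=$ G A true  input=true num true $  — match true
step 3: stack=$ G A  input=num true $  — expand A -> num G true
step 4: stack=$ G true G num  input=num true $  — match num
step 5: stack=$ G true G  input=true $  — expand G -> ε
step 6: stack=$ G true  input=true $  — match true
Stack after step 6: $ G (top = G).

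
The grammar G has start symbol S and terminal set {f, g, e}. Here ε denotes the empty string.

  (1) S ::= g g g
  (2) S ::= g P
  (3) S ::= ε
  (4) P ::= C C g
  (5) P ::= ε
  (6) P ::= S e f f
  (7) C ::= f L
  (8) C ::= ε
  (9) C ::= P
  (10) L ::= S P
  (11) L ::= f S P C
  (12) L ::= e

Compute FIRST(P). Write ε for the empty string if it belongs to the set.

{ε, e, f, g}

FIRST(S) = {ε, g}
FIRST(P) = {ε, e, f, g}  (via C C g, S e f f)
FIRST(C) = {ε, e, f, g}  (via P)
FIRST(L) = {ε, e, f, g}  (via S P)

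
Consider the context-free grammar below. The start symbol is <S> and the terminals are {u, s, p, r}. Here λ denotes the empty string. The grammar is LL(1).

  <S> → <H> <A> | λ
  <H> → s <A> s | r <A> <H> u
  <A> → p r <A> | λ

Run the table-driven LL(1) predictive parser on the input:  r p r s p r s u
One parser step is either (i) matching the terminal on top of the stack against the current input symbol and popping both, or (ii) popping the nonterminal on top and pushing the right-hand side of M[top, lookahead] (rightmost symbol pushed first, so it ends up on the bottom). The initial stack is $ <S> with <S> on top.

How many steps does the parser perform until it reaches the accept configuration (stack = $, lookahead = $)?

      Stack                Input              Action
   1  $ <S>                r p r s p r s u $  expand <S> → <H> <A>
   2  $ <A> <H>            r p r s p r s u $  expand <H> → r <A> <H> u
   3  $ <A> u <H> <A> r    r p r s p r s u $  match r
   4  $ <A> u <H> <A>      p r s p r s u $    expand <A> → p r <A>
   5  $ <A> u <H> <A> r p  p r s p r s u $    match p
   6  $ <A> u <H> <A> r    r s p r s u $      match r
   7  $ <A> u <H> <A>      s p r s u $        expand <A> → λ
   8  $ <A> u <H>          s p r s u $        expand <H> → s <A> s
   9  $ <A> u s <A> s      s p r s u $        match s
  10  $ <A> u s <A>        p r s u $          expand <A> → p r <A>
  11  $ <A> u s <A> r p    p r s u $          match p
  12  $ <A> u s <A> r      r s u $            match r
  13  $ <A> u s <A>        s u $              expand <A> → λ
  14  $ <A> u s            s u $              match s
  15  $ <A> u              u $                match u
  16  $ <A>                $                  expand <A> → λ
Accept reached after 16 steps.

16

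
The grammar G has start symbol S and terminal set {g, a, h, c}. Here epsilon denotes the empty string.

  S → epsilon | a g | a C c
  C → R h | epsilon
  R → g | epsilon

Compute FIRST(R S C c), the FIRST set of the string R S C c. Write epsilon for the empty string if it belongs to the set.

FIRST(S): from S→epsilon we get {epsilon}; from S→a g we get {a}; from S→a C c we get {a}. So FIRST(S) = {epsilon, a}.
FIRST(R): from R→g we get {g}; from R→epsilon we get {epsilon}. So FIRST(R) = {epsilon, g}.
FIRST(C): from C→R h we get {g, h}; from C→epsilon we get {epsilon}. So FIRST(C) = {epsilon, g, h}.
FIRST(R S C c): take FIRST of each symbol in turn, carrying on past any symbol whose FIRST contains epsilon; result {a, c, g, h}.

{a, c, g, h}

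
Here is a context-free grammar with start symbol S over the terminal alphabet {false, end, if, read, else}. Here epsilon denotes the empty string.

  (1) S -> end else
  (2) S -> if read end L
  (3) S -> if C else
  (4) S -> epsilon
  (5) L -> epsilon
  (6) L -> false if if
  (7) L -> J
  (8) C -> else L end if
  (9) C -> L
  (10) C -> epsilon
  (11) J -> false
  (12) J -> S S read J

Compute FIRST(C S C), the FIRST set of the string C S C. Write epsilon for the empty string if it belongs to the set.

{epsilon, else, end, false, if, read}

FIRST(S) = {epsilon, end, if}
FIRST(J) = {end, false, if, read}  (via S S read J)
FIRST(L) = {epsilon, end, false, if, read}  (via J)
FIRST(C) = {epsilon, else, end, false, if, read}  (via L)
FIRST(C S C): take FIRST of each symbol in turn, carrying on past any symbol whose FIRST contains epsilon; result {epsilon, else, end, false, if, read}.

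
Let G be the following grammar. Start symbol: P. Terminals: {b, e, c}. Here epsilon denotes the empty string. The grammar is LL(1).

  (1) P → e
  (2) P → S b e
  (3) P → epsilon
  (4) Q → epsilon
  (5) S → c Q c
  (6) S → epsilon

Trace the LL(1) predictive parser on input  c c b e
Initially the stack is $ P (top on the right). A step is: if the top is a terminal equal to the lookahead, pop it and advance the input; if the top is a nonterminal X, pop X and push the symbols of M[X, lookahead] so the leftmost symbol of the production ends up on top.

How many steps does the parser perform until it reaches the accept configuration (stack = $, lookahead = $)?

step 1: stack=$ P  input=c c b e $  — expand P → S b e
step 2: stack=$ e b S  input=c c b e $  — expand S → c Q c
step 3: stack=$ e b c Q c  input=c c b e $  — match c
step 4: stack=$ e b c Q  input=c b e $  — expand Q → epsilon
step 5: stack=$ e b c  input=c b e $  — match c
step 6: stack=$ e b  input=b e $  — match b
step 7: stack=$ e  input=e $  — match e
Accept reached after 7 steps.

7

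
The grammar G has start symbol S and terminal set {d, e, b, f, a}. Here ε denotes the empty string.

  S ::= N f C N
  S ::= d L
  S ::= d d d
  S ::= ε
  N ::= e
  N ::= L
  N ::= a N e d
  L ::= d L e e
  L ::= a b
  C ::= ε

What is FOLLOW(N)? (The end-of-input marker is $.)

FIRST(L): from L::=d L e e we get {d}; from L::=a b we get {a}. So FIRST(L) = {a, d}.
FIRST(C): from C::=ε we get {ε}. So FIRST(C) = {ε}.
FIRST(N): from N::=e we get {e}; from N::=L we get {a, d}; from N::=a N e d we get {a}. So FIRST(N) = {a, d, e}.
FIRST(S): from S::=N f C N we get {a, d, e}; from S::=d L we get {d}; from S::=d d d we get {d}; from S::=ε we get {ε}. So FIRST(S) = {ε, a, d, e}.
FOLLOW(S) includes $ since S is the start symbol.
FOLLOW(S): S appears on no right-hand side. Thus FOLLOW(S) = {$}.
FOLLOW(N): in S::=N f C N (occurrence 1), N is followed by f C N with FIRST {f}; in S::=N f C N (occurrence 2), the suffix after N is empty, so FOLLOW(N) ⊇ FOLLOW(S) = {$}; in N::=a N e d, N is followed by e d with FIRST {e}. Thus FOLLOW(N) = {$, e, f}.
FOLLOW(L): in S::=d L, the suffix after L is empty, so FOLLOW(L) ⊇ FOLLOW(S) = {$}; in N::=L, the suffix after L is empty, so FOLLOW(L) ⊇ FOLLOW(N) = {$, e, f}; in L::=d L e e, L is followed by e e with FIRST {e}. Thus FOLLOW(L) = {$, e, f}.
FOLLOW(C): in S::=N f C N, C is followed by N with FIRST {a, d, e}. Thus FOLLOW(C) = {a, d, e}.

{$, e, f}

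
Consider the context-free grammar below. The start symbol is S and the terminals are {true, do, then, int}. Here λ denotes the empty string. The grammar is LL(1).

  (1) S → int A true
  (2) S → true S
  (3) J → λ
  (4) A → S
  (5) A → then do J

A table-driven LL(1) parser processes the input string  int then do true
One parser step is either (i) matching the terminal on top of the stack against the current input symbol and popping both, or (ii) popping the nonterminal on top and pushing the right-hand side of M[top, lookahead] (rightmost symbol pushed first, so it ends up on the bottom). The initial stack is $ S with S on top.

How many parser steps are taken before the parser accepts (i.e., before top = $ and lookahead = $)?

     Stack             Input               Action
  1  $ S               int then do true $  expand S → int A true
  2  $ true A int      int then do true $  match int
  3  $ true A          then do true $      expand A → then do J
  4  $ true J do then  then do true $      match then
  5  $ true J do       do true $           match do
  6  $ true J          true $              expand J → λ
  7  $ true            true $              match true
Accept reached after 7 steps.

7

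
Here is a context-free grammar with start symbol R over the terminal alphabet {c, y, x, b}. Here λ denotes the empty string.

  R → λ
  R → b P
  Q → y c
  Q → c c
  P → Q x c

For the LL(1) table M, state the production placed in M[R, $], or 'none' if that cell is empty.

R → λ

FIRST(R): from R→λ we get {λ}; from R→b P we get {b}. So FIRST(R) = {λ, b}.
FIRST(Q): from Q→y c we get {y}; from Q→c c we get {c}. So FIRST(Q) = {c, y}.
FIRST(P): from P→Q x c we get {c, y}. So FIRST(P) = {c, y}.
FOLLOW(R) includes $ since R is the start symbol.
FOLLOW(R): R appears on no right-hand side. Thus FOLLOW(R) = {$}.
For R → λ: FIRST(λ) = {λ}, so it goes in M[R, t] for t ∈ {}; since λ ∈ FIRST, also for every t ∈ FOLLOW(R) = {$}.
For R → b P: FIRST(b P) = {b}, so it goes in M[R, t] for t ∈ {b}.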